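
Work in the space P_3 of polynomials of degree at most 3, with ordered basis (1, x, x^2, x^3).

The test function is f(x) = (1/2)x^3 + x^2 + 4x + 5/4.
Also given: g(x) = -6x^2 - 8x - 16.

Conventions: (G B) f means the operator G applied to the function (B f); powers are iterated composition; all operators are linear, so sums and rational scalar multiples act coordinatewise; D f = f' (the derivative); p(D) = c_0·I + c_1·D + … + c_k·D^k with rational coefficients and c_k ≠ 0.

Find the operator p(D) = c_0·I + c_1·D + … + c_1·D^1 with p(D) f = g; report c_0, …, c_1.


c_0 = 0, c_1 = -4

D^0 f = (1/2)x^3 + x^2 + 4x + 5/4
D^1 f = (3/2)x^2 + 2x + 4
matching coefficients of g against c_0 f + c_1 Df + … from the top degree down determines the c_i
solution: c_0 = 0, c_1 = -4


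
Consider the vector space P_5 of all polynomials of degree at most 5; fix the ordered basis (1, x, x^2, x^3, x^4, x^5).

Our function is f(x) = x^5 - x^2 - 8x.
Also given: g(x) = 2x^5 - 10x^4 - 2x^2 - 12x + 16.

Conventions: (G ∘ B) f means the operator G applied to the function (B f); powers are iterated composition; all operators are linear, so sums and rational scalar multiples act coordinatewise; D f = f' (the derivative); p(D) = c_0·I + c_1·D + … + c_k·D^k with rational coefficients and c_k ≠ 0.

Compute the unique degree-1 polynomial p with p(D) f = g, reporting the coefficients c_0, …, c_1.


D^0 f = x^5 - x^2 - 8x
D^1 f = 5x^4 - 2x - 8
matching coefficients of g against c_0 f + c_1 Df + … from the top degree down determines the c_i
solution: c_0 = 2, c_1 = -2

p(D) = 2·I − 2·D, i.e. c_0 = 2, c_1 = -2


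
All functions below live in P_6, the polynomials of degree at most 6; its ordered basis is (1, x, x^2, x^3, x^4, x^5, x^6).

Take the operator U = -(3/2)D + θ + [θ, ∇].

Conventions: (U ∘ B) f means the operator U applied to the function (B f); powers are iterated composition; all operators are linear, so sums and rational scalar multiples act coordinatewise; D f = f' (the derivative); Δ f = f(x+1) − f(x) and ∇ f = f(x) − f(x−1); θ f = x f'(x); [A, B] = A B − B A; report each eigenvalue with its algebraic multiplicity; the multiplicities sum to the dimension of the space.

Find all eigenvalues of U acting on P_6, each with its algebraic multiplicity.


λ = 0 (multiplicity 1), λ = 1 (multiplicity 1), λ = 2 (multiplicity 1), λ = 3 (multiplicity 1), λ = 4 (multiplicity 1), λ = 5 (multiplicity 1), λ = 6 (multiplicity 1)

image of 1: 0
image of x: x - 5/2
image of x^2: 2x^2 - 5x + 2
image of x^3: 3x^3 - (15/2)x^2 + 6x - 3
image of x^4: 4x^4 - 10x^3 + 12x^2 - 12x + 4
image of x^5: 5x^5 - (25/2)x^4 + 20x^3 - 30x^2 + 20x - 5
image of x^6: 6x^6 - 15x^5 + 30x^4 - 60x^3 + 60x^2 - 30x + 6
the matrix is upper triangular; its diagonal is (0, 1, 2, 3, 4, 5, 6)
for a triangular matrix the eigenvalues are the diagonal entries, with algebraic multiplicity their repetition count


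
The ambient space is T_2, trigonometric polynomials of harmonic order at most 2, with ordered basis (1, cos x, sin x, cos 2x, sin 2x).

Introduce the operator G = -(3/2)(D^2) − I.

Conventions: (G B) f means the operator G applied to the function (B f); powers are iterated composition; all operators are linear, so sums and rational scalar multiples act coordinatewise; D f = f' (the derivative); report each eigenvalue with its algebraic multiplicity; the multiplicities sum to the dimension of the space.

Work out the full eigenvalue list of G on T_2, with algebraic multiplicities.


λ = -1 (multiplicity 1), λ = 1/2 (multiplicity 2), λ = 5 (multiplicity 2)

image of 1: -1
image of cos x: (1/2)cos x
image of sin x: (1/2)sin x
image of cos 2x: 5cos 2x
image of sin 2x: 5sin 2x
the matrix is diagonal; its diagonal is (-1, 1/2, 1/2, 5, 5)
for a triangular matrix the eigenvalues are the diagonal entries, with algebraic multiplicity their repetition count


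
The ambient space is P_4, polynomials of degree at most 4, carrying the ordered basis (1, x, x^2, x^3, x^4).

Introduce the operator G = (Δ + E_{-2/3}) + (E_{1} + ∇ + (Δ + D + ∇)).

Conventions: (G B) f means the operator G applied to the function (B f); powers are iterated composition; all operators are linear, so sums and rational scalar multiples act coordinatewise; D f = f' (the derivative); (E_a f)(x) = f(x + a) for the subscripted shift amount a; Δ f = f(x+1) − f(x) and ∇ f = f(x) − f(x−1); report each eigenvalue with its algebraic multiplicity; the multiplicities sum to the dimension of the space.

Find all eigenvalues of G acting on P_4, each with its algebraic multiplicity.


λ = 2 (multiplicity 5)

image of 1: 2
image of x: 2x + 16/3
image of x^2: 2x^2 + (32/3)x + 13/9
image of x^3: 2x^3 + 16x^2 + (13/3)x + 127/27
image of x^4: 2x^4 + (64/3)x^3 + (26/3)x^2 + (508/27)x + 97/81
the matrix is upper triangular; its diagonal is (2, 2, 2, 2, 2)
for a triangular matrix the eigenvalues are the diagonal entries, with algebraic multiplicity their repetition count


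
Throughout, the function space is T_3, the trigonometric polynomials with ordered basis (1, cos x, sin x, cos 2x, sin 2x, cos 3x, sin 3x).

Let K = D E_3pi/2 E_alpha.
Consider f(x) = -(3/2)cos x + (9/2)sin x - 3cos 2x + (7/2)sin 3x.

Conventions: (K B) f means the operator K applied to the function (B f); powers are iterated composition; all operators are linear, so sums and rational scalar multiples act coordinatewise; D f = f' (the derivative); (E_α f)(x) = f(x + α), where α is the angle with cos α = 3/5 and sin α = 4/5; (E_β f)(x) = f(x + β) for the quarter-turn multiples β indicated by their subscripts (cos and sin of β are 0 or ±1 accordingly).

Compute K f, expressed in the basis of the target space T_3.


E_alpha f = (27/10)cos x + (39/10)sin x + (21/25)cos 2x + (72/25)sin 2x + (154/125)cos 3x - (819/250)sin 3x
E_3pi/2 E_alpha f = -(39/10)cos x + (27/10)sin x - (21/25)cos 2x - (72/25)sin 2x - (819/250)cos 3x - (154/125)sin 3x
D E_3pi/2 E_alpha f = (27/10)cos x + (39/10)sin x - (144/25)cos 2x + (42/25)sin 2x - (462/125)cos 3x + (2457/250)sin 3x

the image equals g(x) = (27/10)cos x + (39/10)sin x - (144/25)cos 2x + (42/25)sin 2x - (462/125)cos 3x + (2457/250)sin 3x


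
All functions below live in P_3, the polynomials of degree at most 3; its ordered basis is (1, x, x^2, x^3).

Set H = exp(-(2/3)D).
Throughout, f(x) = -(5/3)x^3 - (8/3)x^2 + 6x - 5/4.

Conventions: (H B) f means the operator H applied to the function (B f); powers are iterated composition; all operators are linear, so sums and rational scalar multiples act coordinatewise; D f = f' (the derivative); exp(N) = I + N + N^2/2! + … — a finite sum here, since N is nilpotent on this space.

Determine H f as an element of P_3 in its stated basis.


g(x) = -(5/3)x^3 + (2/3)x^2 + (22/3)x - 1925/324

order-1 term: (10/3)x^2 + (32/9)x - 4
order-2 term: -(20/9)x - 32/27
order-3 term: 40/81
the series for exp(-(2/3)D) f terminates at order 3
exp(-(2/3)D) f = -(5/3)x^3 + (2/3)x^2 + (22/3)x - 1925/324


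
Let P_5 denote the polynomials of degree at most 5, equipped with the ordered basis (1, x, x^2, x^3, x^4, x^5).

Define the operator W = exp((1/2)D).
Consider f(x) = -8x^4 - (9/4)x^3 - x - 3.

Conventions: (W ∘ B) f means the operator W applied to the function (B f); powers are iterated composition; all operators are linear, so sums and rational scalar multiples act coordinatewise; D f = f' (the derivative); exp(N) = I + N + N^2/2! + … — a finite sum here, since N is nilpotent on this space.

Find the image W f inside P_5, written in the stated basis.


the result is g(x) = -8x^4 - (73/4)x^3 - (123/8)x^2 - (107/16)x - 137/32

order-1 term: -16x^3 - (27/8)x^2 - 1/2
order-2 term: -12x^2 - (27/16)x
order-3 term: -4x - 9/32
order-4 term: -1/2
the series for exp((1/2)D) f terminates at order 4
exp((1/2)D) f = -8x^4 - (73/4)x^3 - (123/8)x^2 - (107/16)x - 137/32


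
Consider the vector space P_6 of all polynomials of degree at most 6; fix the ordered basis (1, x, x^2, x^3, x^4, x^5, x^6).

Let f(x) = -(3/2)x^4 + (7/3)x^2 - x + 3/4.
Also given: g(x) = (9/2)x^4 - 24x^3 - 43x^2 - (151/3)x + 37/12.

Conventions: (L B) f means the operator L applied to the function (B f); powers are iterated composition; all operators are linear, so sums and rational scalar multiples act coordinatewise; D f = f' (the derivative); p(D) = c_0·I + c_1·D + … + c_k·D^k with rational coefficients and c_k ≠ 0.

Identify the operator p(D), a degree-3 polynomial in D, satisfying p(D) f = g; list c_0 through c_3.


c_0 = -3, c_1 = 4, c_2 = 2, c_3 = 2

D^0 f = -(3/2)x^4 + (7/3)x^2 - x + 3/4
D^1 f = -6x^3 + (14/3)x - 1
D^2 f = -18x^2 + 14/3
D^3 f = -36x
matching coefficients of g against c_0 f + c_1 Df + … from the top degree down determines the c_i
solution: c_0 = -3, c_1 = 4, c_2 = 2, c_3 = 2


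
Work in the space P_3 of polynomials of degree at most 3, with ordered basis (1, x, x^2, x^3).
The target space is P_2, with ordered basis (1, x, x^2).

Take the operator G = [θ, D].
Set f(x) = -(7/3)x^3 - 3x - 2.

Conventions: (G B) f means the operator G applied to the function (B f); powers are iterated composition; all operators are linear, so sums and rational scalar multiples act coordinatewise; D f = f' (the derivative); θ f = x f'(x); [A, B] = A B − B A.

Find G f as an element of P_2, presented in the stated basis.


the image equals g(x) = 7x^2 + 3

D f = -7x^2 - 3
θ D f = -14x^2
θ f = -7x^3 - 3x
D θ f = -21x^2 - 3
[θ, D] f = 7x^2 + 3


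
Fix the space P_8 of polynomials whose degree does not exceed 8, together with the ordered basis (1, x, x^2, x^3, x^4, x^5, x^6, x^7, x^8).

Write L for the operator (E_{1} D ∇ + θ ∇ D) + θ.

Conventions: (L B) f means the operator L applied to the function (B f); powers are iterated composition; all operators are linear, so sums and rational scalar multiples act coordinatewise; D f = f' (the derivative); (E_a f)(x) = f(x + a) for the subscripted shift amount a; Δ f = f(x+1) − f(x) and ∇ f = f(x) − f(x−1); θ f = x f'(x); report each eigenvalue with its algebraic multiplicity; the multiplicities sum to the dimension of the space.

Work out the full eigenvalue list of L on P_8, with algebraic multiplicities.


λ = 0 (multiplicity 1), λ = 1 (multiplicity 1), λ = 2 (multiplicity 1), λ = 3 (multiplicity 1), λ = 4 (multiplicity 1), λ = 5 (multiplicity 1), λ = 6 (multiplicity 1), λ = 7 (multiplicity 1), λ = 8 (multiplicity 1)

image of 1: 0
image of x: x
image of x^2: 2x^2 + 2
image of x^3: 3x^3 + 12x + 3
image of x^4: 4x^4 + 36x^2 + 4
image of x^5: 5x^5 + 80x^3 - 30x^2 + 40x + 5
image of x^6: 6x^6 + 150x^4 - 120x^3 + 180x^2 + 6
image of x^7: 7x^7 + 252x^5 - 315x^4 + 560x^3 - 105x^2 + 84x + 7
image of x^8: 8x^8 + 392x^6 - 672x^5 + 1400x^4 - 560x^3 + 504x^2 + 8
the matrix is upper triangular; its diagonal is (0, 1, 2, 3, 4, 5, 6, 7, 8)
for a triangular matrix the eigenvalues are the diagonal entries, with algebraic multiplicity their repetition count


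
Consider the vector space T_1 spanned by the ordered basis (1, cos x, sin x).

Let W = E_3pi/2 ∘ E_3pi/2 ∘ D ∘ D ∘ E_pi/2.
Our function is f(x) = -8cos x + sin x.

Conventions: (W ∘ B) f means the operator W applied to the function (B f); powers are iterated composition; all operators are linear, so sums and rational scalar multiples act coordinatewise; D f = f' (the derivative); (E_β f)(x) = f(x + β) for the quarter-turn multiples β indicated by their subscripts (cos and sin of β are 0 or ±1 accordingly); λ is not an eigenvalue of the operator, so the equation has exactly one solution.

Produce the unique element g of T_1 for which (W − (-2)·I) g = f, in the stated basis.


the result is g(x) = -(17/5)cos x - (6/5)sin x

write g with unknown coordinates in the stated basis and equate coefficients in (W − (-2)·I) g = f
solving from the highest basis element down gives g = -(17/5)cos x - (6/5)sin x
check: W g = -(6/5)cos x + (17/5)sin x
so W g − (-2)·g = -8cos x + sin x = f ✓


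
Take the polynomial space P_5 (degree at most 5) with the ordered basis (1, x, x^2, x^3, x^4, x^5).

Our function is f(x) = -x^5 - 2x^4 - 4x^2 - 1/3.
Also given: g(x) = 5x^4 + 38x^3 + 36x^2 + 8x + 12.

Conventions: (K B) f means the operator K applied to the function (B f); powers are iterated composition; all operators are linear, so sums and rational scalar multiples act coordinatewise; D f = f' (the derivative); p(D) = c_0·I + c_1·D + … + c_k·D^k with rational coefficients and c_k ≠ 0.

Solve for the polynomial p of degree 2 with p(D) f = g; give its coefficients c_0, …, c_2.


D^0 f = -x^5 - 2x^4 - 4x^2 - 1/3
D^1 f = -5x^4 - 8x^3 - 8x
D^2 f = -20x^3 - 24x^2 - 8
matching coefficients of g against c_0 f + c_1 Df + … from the top degree down determines the c_i
solution: c_0 = 0, c_1 = -1, c_2 = -3/2

p(D) = -D − (3/2)·D^2, i.e. c_0 = 0, c_1 = -1, c_2 = -3/2


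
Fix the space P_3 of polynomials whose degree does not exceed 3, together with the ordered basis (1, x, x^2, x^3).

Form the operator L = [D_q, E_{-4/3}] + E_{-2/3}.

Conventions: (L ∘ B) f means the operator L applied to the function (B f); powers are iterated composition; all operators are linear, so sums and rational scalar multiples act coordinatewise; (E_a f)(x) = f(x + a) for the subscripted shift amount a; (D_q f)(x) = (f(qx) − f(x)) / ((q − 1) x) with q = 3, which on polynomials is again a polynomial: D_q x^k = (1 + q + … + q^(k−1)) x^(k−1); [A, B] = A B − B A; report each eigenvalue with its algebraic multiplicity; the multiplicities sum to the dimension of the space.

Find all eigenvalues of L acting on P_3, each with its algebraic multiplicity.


λ = 1 (multiplicity 4)

image of 1: 1
image of x: x - 2/3
image of x^2: x^2 - (4/3)x + 28/9
image of x^3: x^3 - 2x^2 + 20x - 488/27
the matrix is upper triangular; its diagonal is (1, 1, 1, 1)
for a triangular matrix the eigenvalues are the diagonal entries, with algebraic multiplicity their repetition count


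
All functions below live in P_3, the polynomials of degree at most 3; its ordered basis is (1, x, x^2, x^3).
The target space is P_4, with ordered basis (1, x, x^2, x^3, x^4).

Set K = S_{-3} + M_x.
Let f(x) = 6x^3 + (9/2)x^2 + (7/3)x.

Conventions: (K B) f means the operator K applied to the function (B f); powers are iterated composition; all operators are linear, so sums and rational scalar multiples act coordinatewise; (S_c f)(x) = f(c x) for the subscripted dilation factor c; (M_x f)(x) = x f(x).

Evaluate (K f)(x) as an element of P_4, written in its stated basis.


S_{-3} f = -162x^3 + (81/2)x^2 - 7x
M_x f = 6x^4 + (9/2)x^3 + (7/3)x^2
(S_{-3} + M_x) f = 6x^4 - (315/2)x^3 + (257/6)x^2 - 7x

the result is g(x) = 6x^4 - (315/2)x^3 + (257/6)x^2 - 7x


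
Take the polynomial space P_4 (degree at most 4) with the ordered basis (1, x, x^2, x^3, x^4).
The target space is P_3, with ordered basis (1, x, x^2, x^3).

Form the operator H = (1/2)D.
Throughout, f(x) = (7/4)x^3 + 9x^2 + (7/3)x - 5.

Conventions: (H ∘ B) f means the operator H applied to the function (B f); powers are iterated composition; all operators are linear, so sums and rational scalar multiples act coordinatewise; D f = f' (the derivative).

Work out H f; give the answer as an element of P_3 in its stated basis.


g(x) = (21/8)x^2 + 9x + 7/6

D f = (21/4)x^2 + 18x + 7/3
((1/2)D) f = (21/8)x^2 + 9x + 7/6


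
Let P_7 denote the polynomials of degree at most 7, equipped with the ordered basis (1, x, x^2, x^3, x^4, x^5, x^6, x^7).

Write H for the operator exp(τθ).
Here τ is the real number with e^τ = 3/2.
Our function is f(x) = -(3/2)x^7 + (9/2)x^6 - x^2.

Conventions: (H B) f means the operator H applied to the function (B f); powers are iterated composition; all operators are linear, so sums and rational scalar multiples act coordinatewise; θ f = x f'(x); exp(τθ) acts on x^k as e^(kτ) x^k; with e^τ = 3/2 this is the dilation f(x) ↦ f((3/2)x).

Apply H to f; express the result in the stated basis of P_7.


the result is g(x) = -(6561/256)x^7 + (6561/128)x^6 - (9/4)x^2

exp(τθ) x^k = e^(kτ) x^k; with e^τ = 3/2 this sends x^k to (3/2)^k x^k
x^2 ↦ 9/4 x^2
x^6 ↦ 729/64 x^6
x^7 ↦ 2187/128 x^7
applying this coordinatewise to f: exp(τθ) f = -(6561/256)x^7 + (6561/128)x^6 - (9/4)x^2


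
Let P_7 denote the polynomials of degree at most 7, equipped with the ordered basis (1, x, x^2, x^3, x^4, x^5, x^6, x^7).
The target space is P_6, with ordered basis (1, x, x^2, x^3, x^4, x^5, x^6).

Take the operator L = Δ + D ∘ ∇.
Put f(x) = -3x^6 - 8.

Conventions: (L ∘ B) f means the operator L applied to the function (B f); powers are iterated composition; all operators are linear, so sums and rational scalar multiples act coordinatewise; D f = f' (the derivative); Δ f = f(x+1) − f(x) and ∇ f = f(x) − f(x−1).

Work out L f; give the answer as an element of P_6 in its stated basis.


the result is g(x) = -18x^5 - 135x^4 + 120x^3 - 225x^2 + 72x - 21

Δ f = -18x^5 - 45x^4 - 60x^3 - 45x^2 - 18x - 3
∇ f = -18x^5 + 45x^4 - 60x^3 + 45x^2 - 18x + 3
D ∇ f = -90x^4 + 180x^3 - 180x^2 + 90x - 18
(Δ + D ∘ ∇) f = -18x^5 - 135x^4 + 120x^3 - 225x^2 + 72x - 21


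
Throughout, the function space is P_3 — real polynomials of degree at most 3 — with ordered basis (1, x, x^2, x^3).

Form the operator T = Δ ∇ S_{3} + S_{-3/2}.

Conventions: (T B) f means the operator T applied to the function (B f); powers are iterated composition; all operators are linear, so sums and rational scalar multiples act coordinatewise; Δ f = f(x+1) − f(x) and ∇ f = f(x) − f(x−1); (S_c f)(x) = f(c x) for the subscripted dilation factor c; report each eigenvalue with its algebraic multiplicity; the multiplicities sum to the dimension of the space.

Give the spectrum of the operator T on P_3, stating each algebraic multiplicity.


image of 1: 1
image of x: -(3/2)x
image of x^2: (9/4)x^2 + 18
image of x^3: -(27/8)x^3 + 162x
the matrix is upper triangular; its diagonal is (1, -3/2, 9/4, -27/8)
for a triangular matrix the eigenvalues are the diagonal entries, with algebraic multiplicity their repetition count

λ = -27/8 (multiplicity 1), λ = -3/2 (multiplicity 1), λ = 1 (multiplicity 1), λ = 9/4 (multiplicity 1)


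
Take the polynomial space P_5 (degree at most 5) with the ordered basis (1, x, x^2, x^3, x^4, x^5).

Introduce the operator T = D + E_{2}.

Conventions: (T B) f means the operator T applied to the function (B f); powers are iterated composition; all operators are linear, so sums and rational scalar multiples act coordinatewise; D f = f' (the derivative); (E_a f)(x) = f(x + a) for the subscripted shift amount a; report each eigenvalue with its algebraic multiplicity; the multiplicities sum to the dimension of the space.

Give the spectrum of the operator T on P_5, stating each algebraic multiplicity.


λ = 1 (multiplicity 6)

image of 1: 1
image of x: x + 3
image of x^2: x^2 + 6x + 4
image of x^3: x^3 + 9x^2 + 12x + 8
image of x^4: x^4 + 12x^3 + 24x^2 + 32x + 16
image of x^5: x^5 + 15x^4 + 40x^3 + 80x^2 + 80x + 32
the matrix is upper triangular; its diagonal is (1, 1, 1, 1, 1, 1)
for a triangular matrix the eigenvalues are the diagonal entries, with algebraic multiplicity their repetition count


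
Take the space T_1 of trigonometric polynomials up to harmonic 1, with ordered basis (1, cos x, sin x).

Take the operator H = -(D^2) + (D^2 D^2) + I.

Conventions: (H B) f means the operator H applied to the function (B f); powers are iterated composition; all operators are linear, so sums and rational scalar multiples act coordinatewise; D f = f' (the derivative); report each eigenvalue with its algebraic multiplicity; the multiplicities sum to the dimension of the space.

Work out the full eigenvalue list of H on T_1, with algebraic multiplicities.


image of 1: 1
image of cos x: 3cos x
image of sin x: 3sin x
the matrix is diagonal; its diagonal is (1, 3, 3)
for a triangular matrix the eigenvalues are the diagonal entries, with algebraic multiplicity their repetition count

λ = 1 (multiplicity 1), λ = 3 (multiplicity 2)


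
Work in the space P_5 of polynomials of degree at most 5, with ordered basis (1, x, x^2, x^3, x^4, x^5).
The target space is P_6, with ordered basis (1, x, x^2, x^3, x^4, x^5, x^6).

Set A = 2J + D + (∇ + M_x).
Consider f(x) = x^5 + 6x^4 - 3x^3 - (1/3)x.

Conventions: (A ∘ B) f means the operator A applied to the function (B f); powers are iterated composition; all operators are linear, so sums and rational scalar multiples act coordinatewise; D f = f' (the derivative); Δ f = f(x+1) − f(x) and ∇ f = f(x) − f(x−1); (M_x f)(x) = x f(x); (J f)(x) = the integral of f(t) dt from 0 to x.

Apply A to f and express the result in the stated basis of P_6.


the image equals g(x) = (4/3)x^6 + (42/5)x^5 + (11/2)x^4 + 38x^3 - (134/3)x^2 + 28x - 26/3

J f = (1/6)x^6 + (6/5)x^5 - (3/4)x^4 - (1/6)x^2
(2J) f = (1/3)x^6 + (12/5)x^5 - (3/2)x^4 - (1/3)x^2
D f = 5x^4 + 24x^3 - 9x^2 - 1/3
∇ f = 5x^4 + 14x^3 - 35x^2 + 28x - 25/3
M_x f = x^6 + 6x^5 - 3x^4 - (1/3)x^2
(∇ + M_x) f = x^6 + 6x^5 + 2x^4 + 14x^3 - (106/3)x^2 + 28x - 25/3
(2J + D + (∇ + M_x)) f = (4/3)x^6 + (42/5)x^5 + (11/2)x^4 + 38x^3 - (134/3)x^2 + 28x - 26/3


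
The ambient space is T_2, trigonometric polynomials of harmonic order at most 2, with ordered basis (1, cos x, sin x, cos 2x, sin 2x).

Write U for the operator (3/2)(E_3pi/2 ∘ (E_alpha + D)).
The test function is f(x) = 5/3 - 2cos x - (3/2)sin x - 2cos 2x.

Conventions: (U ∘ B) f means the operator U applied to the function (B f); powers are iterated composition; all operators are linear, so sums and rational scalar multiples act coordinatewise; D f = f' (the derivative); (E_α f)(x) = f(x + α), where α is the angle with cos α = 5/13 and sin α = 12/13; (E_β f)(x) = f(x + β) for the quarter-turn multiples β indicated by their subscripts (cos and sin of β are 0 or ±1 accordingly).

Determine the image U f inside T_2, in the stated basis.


E_alpha f = 5/3 - (28/13)cos x + (33/26)sin x + (238/169)cos 2x + (240/169)sin 2x
D f = -(3/2)cos x + 2sin x + 4sin 2x
(E_alpha + D) f = 5/3 - (95/26)cos x + (85/26)sin x + (238/169)cos 2x + (916/169)sin 2x
E_3pi/2 (E_alpha + D) f = 5/3 - (85/26)cos x - (95/26)sin x - (238/169)cos 2x - (916/169)sin 2x
((3/2)(E_3pi/2 ∘ (E_alpha + D))) f = 5/2 - (255/52)cos x - (285/52)sin x - (357/169)cos 2x - (1374/169)sin 2x

g(x) = 5/2 - (255/52)cos x - (285/52)sin x - (357/169)cos 2x - (1374/169)sin 2x


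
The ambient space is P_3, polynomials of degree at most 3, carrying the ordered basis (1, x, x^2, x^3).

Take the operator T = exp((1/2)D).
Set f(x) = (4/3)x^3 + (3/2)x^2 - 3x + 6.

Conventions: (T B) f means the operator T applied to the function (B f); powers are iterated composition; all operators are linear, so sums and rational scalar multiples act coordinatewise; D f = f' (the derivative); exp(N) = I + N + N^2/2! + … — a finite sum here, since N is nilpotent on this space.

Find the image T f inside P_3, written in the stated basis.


g(x) = (4/3)x^3 + (7/2)x^2 - (1/2)x + 121/24

order-1 term: 2x^2 + (3/2)x - 3/2
order-2 term: x + 3/8
order-3 term: 1/6
the series for exp((1/2)D) f terminates at order 3
exp((1/2)D) f = (4/3)x^3 + (7/2)x^2 - (1/2)x + 121/24


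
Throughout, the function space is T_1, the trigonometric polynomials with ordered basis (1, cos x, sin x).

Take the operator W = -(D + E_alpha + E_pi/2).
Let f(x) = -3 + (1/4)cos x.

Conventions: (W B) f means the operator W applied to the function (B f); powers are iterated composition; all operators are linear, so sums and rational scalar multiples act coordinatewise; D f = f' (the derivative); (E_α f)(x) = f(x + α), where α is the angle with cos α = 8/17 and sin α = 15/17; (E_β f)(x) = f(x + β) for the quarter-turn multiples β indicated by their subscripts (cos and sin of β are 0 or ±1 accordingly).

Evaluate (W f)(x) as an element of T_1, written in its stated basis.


the image equals g(x) = 6 - (2/17)cos x + (49/68)sin x

D f = -(1/4)sin x
E_alpha f = -3 + (2/17)cos x - (15/68)sin x
E_pi/2 f = -3 - (1/4)sin x
(D + E_alpha + E_pi/2) f = -6 + (2/17)cos x - (49/68)sin x
(-(D + E_alpha + E_pi/2)) f = 6 - (2/17)cos x + (49/68)sin x


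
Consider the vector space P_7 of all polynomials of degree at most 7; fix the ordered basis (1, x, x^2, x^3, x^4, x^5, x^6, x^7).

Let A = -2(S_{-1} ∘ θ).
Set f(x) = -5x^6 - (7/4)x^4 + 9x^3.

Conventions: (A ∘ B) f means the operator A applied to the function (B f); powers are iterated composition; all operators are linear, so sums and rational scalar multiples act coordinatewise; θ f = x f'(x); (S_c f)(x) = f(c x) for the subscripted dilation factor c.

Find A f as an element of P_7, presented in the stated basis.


the result is g(x) = 60x^6 + 14x^4 + 54x^3

θ f = -30x^6 - 7x^4 + 27x^3
S_{-1} θ f = -30x^6 - 7x^4 - 27x^3
(-2(S_{-1} ∘ θ)) f = 60x^6 + 14x^4 + 54x^3


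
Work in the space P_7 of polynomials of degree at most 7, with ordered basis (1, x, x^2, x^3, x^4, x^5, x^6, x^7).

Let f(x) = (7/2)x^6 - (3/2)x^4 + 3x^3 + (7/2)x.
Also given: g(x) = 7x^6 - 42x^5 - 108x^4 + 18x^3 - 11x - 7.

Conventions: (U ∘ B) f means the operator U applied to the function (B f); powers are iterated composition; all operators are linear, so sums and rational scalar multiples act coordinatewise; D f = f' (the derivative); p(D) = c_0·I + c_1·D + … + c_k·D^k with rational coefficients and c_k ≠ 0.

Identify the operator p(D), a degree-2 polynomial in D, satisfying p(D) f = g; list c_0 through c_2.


D^0 f = (7/2)x^6 - (3/2)x^4 + 3x^3 + (7/2)x
D^1 f = 21x^5 - 6x^3 + 9x^2 + 7/2
D^2 f = 105x^4 - 18x^2 + 18x
matching coefficients of g against c_0 f + c_1 Df + … from the top degree down determines the c_i
solution: c_0 = 2, c_1 = -2, c_2 = -1

p(D) = 2·I − 2·D − D^2, i.e. c_0 = 2, c_1 = -2, c_2 = -1


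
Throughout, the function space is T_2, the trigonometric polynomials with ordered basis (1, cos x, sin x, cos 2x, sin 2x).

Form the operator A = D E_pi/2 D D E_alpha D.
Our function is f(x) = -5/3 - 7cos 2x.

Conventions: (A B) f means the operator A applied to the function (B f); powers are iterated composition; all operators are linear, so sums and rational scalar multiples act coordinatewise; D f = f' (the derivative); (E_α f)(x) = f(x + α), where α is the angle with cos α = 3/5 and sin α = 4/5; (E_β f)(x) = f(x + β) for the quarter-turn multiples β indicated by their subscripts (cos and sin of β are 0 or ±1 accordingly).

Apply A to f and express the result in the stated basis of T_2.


D f = 14sin 2x
E_alpha D f = (336/25)cos 2x - (98/25)sin 2x
D (E_alpha D) f = -(196/25)cos 2x - (672/25)sin 2x
D D (E_alpha D) f = -(1344/25)cos 2x + (392/25)sin 2x
E_pi/2 D D (E_alpha D) f = (1344/25)cos 2x - (392/25)sin 2x
D (E_pi/2 D D) (E_alpha D) f = -(784/25)cos 2x - (2688/25)sin 2x

g(x) = -(784/25)cos 2x - (2688/25)sin 2x


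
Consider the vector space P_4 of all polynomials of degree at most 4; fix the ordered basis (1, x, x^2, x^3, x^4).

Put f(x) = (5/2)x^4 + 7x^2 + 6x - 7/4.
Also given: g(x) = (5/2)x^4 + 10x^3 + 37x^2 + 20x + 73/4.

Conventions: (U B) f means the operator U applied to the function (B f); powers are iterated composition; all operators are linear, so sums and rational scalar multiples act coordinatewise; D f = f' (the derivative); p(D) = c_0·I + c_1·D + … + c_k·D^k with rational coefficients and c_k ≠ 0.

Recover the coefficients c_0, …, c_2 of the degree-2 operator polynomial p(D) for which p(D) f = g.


p(D) = I + D + D^2, i.e. c_0 = 1, c_1 = 1, c_2 = 1

D^0 f = (5/2)x^4 + 7x^2 + 6x - 7/4
D^1 f = 10x^3 + 14x + 6
D^2 f = 30x^2 + 14
matching coefficients of g against c_0 f + c_1 Df + … from the top degree down determines the c_i
solution: c_0 = 1, c_1 = 1, c_2 = 1


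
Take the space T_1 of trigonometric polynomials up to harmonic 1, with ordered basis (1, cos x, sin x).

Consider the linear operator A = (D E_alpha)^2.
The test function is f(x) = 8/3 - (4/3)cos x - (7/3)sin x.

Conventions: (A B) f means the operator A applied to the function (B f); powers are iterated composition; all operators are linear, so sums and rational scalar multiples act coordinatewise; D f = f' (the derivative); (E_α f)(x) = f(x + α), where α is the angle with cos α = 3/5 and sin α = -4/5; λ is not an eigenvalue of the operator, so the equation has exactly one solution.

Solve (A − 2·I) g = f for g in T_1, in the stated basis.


write g with unknown coordinates in the stated basis and equate coefficients in (A − 2·I) g = f
solving from the highest basis element down gives g = -4/3 + (340/291)cos x + (205/291)sin x
check: A g = (292/291)cos x - (269/291)sin x
so A g − 2·g = 8/3 - (4/3)cos x - (7/3)sin x = f ✓

the result is g(x) = -4/3 + (340/291)cos x + (205/291)sin x


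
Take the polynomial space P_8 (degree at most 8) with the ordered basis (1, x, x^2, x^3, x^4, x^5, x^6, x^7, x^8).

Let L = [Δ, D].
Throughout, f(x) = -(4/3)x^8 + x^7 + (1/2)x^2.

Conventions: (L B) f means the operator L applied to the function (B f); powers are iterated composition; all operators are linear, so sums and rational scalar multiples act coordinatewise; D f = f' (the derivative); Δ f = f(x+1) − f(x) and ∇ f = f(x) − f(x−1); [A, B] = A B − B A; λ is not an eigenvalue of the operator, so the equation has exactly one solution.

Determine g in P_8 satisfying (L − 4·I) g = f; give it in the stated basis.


the image equals g(x) = (1/3)x^8 - (1/4)x^7 - (1/8)x^2

write g with unknown coordinates in the stated basis and equate coefficients in (L − 4·I) g = f
solving from the highest basis element down gives g = (1/3)x^8 - (1/4)x^7 - (1/8)x^2
check: L g = 0
so L g − 4·g = -(4/3)x^8 + x^7 + (1/2)x^2 = f ✓


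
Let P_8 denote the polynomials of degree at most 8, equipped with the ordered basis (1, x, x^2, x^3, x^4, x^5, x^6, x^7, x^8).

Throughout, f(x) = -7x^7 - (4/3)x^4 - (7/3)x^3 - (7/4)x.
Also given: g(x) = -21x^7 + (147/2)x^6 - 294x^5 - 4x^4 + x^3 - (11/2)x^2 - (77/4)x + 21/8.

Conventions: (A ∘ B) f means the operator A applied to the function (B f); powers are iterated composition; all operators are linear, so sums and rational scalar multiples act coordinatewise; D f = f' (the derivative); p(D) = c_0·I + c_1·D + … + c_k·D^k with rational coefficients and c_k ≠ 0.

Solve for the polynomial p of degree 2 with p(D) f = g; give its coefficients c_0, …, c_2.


c_0 = 3, c_1 = -3/2, c_2 = 1

D^0 f = -7x^7 - (4/3)x^4 - (7/3)x^3 - (7/4)x
D^1 f = -49x^6 - (16/3)x^3 - 7x^2 - 7/4
D^2 f = -294x^5 - 16x^2 - 14x
matching coefficients of g against c_0 f + c_1 Df + … from the top degree down determines the c_i
solution: c_0 = 3, c_1 = -3/2, c_2 = 1


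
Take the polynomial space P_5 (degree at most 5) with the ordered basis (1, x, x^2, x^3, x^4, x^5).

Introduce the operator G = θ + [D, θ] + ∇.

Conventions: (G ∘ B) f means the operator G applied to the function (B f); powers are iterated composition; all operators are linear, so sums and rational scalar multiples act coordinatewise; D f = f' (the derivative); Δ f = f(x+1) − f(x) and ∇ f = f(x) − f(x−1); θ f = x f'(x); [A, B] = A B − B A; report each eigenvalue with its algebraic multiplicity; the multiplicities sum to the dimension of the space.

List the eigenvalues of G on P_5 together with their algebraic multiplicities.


image of 1: 0
image of x: x + 2
image of x^2: 2x^2 + 4x - 1
image of x^3: 3x^3 + 6x^2 - 3x + 1
image of x^4: 4x^4 + 8x^3 - 6x^2 + 4x - 1
image of x^5: 5x^5 + 10x^4 - 10x^3 + 10x^2 - 5x + 1
the matrix is upper triangular; its diagonal is (0, 1, 2, 3, 4, 5)
for a triangular matrix the eigenvalues are the diagonal entries, with algebraic multiplicity their repetition count

λ = 0 (multiplicity 1), λ = 1 (multiplicity 1), λ = 2 (multiplicity 1), λ = 3 (multiplicity 1), λ = 4 (multiplicity 1), λ = 5 (multiplicity 1)


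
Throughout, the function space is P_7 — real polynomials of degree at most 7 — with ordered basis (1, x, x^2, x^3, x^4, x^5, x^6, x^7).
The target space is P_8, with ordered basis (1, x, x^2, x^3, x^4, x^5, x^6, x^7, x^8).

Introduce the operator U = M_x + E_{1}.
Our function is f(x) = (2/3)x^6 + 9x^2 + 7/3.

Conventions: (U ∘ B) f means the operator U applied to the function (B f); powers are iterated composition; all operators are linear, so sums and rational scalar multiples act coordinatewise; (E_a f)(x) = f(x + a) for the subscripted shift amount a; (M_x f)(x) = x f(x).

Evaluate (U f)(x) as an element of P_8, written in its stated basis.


M_x f = (2/3)x^7 + 9x^3 + (7/3)x
E_{1} f = (2/3)x^6 + 4x^5 + 10x^4 + (40/3)x^3 + 19x^2 + 22x + 12
(M_x + E_{1}) f = (2/3)x^7 + (2/3)x^6 + 4x^5 + 10x^4 + (67/3)x^3 + 19x^2 + (73/3)x + 12

the image equals g(x) = (2/3)x^7 + (2/3)x^6 + 4x^5 + 10x^4 + (67/3)x^3 + 19x^2 + (73/3)x + 12


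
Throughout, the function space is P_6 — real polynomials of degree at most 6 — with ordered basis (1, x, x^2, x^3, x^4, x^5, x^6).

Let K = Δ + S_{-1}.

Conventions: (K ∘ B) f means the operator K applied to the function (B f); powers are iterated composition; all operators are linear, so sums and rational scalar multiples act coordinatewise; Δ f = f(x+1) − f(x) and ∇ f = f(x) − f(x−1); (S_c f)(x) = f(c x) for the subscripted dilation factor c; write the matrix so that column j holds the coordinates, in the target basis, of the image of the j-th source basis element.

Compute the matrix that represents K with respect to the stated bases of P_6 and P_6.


image of 1: 1
image of x: -x + 1
image of x^2: x^2 + 2x + 1
image of x^3: -x^3 + 3x^2 + 3x + 1
image of x^4: x^4 + 4x^3 + 6x^2 + 4x + 1
image of x^5: -x^5 + 5x^4 + 10x^3 + 10x^2 + 5x + 1
image of x^6: x^6 + 6x^5 + 15x^4 + 20x^3 + 15x^2 + 6x + 1
each image's coordinates form column j of the matrix

the matrix is [[1, 1, 1, 1, 1, 1, 1]; [0, -1, 2, 3, 4, 5, 6]; [0, 0, 1, 3, 6, 10, 15]; [0, 0, 0, -1, 4, 10, 20]; [0, 0, 0, 0, 1, 5, 15]; [0, 0, 0, 0, 0, -1, 6]; [0, 0, 0, 0, 0, 0, 1]] (rows listed top to bottom)


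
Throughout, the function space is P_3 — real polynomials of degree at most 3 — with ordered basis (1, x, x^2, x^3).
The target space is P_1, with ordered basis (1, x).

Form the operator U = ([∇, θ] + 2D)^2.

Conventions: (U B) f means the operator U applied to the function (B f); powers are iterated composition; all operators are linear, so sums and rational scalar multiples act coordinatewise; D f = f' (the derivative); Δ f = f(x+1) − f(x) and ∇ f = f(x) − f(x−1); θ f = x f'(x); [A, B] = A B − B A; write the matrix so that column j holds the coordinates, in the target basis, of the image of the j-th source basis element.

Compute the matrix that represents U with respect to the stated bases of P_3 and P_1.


the matrix is [[0, 0, 18, -36]; [0, 0, 0, 54]] (rows listed top to bottom)

image of 1: 0
image of x: 0
image of x^2: 18
image of x^3: 54x - 36
each image's coordinates form column j of the matrix


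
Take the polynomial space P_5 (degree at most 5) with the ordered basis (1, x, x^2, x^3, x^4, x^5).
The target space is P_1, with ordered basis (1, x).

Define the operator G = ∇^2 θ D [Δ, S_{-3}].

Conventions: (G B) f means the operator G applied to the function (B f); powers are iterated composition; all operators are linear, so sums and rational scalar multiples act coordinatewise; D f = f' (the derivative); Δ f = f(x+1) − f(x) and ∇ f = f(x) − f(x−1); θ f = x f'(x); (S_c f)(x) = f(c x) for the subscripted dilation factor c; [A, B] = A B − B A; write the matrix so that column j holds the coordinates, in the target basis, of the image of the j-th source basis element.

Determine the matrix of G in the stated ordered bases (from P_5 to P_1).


the matrix is [[0, 0, 0, 0, 5184, 90720]; [0, 0, 0, 0, 0, -116640]] (rows listed top to bottom)

image of 1: 0
image of x: 0
image of x^2: 0
image of x^3: 0
image of x^4: 5184
image of x^5: -116640x + 90720
each image's coordinates form column j of the matrix


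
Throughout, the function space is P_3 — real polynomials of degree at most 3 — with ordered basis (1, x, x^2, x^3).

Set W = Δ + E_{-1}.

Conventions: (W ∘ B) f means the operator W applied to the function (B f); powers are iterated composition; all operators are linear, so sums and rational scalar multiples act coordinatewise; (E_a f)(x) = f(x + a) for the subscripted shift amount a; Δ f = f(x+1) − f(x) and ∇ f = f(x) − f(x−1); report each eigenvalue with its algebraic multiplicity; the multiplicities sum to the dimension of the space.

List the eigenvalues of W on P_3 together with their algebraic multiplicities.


λ = 1 (multiplicity 4)

image of 1: 1
image of x: x
image of x^2: x^2 + 2
image of x^3: x^3 + 6x
the matrix is upper triangular; its diagonal is (1, 1, 1, 1)
for a triangular matrix the eigenvalues are the diagonal entries, with algebraic multiplicity their repetition count


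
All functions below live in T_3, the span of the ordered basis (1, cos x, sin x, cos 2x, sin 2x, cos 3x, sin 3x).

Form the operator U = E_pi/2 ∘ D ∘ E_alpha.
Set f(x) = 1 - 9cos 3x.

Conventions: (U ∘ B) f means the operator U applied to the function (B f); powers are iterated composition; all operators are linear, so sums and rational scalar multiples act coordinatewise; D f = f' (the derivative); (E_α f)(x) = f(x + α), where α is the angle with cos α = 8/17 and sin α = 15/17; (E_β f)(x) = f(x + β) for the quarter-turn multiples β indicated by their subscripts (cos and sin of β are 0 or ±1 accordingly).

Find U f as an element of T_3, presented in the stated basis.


E_alpha f = 1 + (43992/4913)cos 3x - (4455/4913)sin 3x
D E_alpha f = -(13365/4913)cos 3x - (131976/4913)sin 3x
E_pi/2 (D ∘ E_alpha) f = (131976/4913)cos 3x - (13365/4913)sin 3x

the result is g(x) = (131976/4913)cos 3x - (13365/4913)sin 3x


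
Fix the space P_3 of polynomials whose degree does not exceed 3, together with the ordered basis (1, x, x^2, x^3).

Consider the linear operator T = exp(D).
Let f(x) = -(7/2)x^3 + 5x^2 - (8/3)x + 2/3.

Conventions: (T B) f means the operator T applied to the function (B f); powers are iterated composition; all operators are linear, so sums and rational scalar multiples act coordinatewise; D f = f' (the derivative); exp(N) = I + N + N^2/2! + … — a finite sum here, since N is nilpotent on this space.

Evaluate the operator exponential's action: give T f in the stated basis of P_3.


the image equals g(x) = -(7/2)x^3 - (11/2)x^2 - (19/6)x - 1/2

order-1 term: -(21/2)x^2 + 10x - 8/3
order-2 term: -(21/2)x + 5
order-3 term: -7/2
the series for exp(D) f terminates at order 3
exp(D) f = -(7/2)x^3 - (11/2)x^2 - (19/6)x - 1/2


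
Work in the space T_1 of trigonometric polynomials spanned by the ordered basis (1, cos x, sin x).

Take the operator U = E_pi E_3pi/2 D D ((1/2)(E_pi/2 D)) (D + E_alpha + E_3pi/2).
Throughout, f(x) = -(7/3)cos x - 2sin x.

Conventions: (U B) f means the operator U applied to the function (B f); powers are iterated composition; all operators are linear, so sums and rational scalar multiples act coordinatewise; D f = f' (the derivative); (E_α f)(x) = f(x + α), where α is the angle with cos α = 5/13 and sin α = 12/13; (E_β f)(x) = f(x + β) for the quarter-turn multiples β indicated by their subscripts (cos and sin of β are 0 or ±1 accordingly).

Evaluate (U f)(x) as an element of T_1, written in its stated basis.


D f = -2cos x + (7/3)sin x
E_alpha f = -(107/39)cos x + (18/13)sin x
E_3pi/2 f = 2cos x - (7/3)sin x
(D + E_alpha + E_3pi/2) f = -(107/39)cos x + (18/13)sin x
D (D + E_alpha + E_3pi/2) f = (18/13)cos x + (107/39)sin x
E_pi/2 D (D + E_alpha + E_3pi/2) f = (107/39)cos x - (18/13)sin x
((1/2)(E_pi/2 D)) (D + E_alpha + E_3pi/2) f = (107/78)cos x - (9/13)sin x
D ((1/2)(E_pi/2 D)) (D + E_alpha + E_3pi/2) f = -(9/13)cos x - (107/78)sin x
D D ((1/2)(E_pi/2 D)) (D + E_alpha + E_3pi/2) f = -(107/78)cos x + (9/13)sin x
E_3pi/2 D D ((1/2)(E_pi/2 D)) (D + E_alpha + E_3pi/2) f = -(9/13)cos x - (107/78)sin x
E_pi (E_3pi/2 D D) ((1/2)(E_pi/2 D)) (D + E_alpha + E_3pi/2) f = (9/13)cos x + (107/78)sin x

g(x) = (9/13)cos x + (107/78)sin x


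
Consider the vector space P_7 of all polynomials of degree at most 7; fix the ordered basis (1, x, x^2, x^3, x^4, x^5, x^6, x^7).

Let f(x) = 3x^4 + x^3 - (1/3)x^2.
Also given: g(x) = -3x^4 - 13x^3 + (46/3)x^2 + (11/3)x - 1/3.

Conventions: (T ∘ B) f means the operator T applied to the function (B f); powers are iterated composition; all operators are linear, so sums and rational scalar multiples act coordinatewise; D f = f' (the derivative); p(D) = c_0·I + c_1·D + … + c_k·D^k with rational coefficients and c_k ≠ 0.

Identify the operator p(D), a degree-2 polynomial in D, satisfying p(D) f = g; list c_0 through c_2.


D^0 f = 3x^4 + x^3 - (1/3)x^2
D^1 f = 12x^3 + 3x^2 - (2/3)x
D^2 f = 36x^2 + 6x - 2/3
matching coefficients of g against c_0 f + c_1 Df + … from the top degree down determines the c_i
solution: c_0 = -1, c_1 = -1, c_2 = 1/2

p(D) = -I − D + (1/2)·D^2, i.e. c_0 = -1, c_1 = -1, c_2 = 1/2
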